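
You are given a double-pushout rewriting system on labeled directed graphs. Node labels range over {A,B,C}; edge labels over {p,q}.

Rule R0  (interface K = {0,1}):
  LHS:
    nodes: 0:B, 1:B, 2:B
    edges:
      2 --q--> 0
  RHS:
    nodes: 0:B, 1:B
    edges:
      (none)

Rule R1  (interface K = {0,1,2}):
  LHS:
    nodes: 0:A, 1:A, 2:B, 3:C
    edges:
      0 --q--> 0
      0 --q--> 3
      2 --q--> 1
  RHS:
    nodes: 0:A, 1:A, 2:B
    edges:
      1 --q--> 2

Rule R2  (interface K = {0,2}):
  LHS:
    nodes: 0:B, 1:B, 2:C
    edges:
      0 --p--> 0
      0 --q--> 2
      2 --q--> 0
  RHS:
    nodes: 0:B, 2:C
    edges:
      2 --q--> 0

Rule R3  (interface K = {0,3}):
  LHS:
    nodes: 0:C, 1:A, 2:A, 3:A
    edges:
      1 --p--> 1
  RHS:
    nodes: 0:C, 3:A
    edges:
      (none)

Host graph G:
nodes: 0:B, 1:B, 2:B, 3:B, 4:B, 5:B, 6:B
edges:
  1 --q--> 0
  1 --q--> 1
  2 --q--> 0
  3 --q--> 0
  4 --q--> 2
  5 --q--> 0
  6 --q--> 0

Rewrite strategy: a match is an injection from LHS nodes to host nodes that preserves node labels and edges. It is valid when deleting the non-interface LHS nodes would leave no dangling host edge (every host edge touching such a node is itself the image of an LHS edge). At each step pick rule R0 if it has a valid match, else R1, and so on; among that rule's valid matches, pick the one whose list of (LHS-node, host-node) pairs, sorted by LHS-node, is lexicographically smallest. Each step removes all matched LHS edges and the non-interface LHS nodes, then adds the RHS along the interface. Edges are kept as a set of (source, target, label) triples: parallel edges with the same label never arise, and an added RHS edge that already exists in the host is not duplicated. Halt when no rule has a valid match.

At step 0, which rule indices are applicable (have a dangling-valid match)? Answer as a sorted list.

Answer: [R0]

Rewrite trace:
R0: 20 valid matches — {0↦0, 1↦1, 2↦3}, {0↦0, 1↦1, 2↦5}, {0↦0, 1↦1, 2↦6} (+17 more)
R1: no valid match — LHS pattern not found
R2: no valid match — LHS pattern not found
R3: no valid match — LHS pattern not found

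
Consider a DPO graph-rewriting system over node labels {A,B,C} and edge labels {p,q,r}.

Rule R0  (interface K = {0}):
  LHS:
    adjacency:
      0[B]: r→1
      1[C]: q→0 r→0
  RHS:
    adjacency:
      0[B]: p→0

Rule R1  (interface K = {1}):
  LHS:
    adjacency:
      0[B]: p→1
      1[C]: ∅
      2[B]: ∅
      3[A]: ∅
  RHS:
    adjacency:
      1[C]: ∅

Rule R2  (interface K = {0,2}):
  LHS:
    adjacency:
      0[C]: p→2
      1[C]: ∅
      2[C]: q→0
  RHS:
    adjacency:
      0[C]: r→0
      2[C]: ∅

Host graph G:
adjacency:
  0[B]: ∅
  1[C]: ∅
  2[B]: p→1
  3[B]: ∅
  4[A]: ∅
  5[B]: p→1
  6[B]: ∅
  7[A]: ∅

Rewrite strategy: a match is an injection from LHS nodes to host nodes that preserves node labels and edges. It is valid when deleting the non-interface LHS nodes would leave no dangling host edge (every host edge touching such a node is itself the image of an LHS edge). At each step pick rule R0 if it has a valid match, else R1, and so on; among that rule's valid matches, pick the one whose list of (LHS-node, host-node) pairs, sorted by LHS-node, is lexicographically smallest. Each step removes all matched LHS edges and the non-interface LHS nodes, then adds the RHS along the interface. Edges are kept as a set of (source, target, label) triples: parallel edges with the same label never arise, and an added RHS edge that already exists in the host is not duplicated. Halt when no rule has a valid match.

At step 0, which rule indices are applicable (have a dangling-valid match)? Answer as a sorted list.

R0: no valid match — LHS pattern not found
R1: 12 valid matches — {0↦2, 1↦1, 2↦0, 3↦4}, {0↦2, 1↦1, 2↦0, 3↦7}, {0↦2, 1↦1, 2↦3, 3↦4} (+9 more)
R2: no valid match — LHS pattern not found

Answer: [R1]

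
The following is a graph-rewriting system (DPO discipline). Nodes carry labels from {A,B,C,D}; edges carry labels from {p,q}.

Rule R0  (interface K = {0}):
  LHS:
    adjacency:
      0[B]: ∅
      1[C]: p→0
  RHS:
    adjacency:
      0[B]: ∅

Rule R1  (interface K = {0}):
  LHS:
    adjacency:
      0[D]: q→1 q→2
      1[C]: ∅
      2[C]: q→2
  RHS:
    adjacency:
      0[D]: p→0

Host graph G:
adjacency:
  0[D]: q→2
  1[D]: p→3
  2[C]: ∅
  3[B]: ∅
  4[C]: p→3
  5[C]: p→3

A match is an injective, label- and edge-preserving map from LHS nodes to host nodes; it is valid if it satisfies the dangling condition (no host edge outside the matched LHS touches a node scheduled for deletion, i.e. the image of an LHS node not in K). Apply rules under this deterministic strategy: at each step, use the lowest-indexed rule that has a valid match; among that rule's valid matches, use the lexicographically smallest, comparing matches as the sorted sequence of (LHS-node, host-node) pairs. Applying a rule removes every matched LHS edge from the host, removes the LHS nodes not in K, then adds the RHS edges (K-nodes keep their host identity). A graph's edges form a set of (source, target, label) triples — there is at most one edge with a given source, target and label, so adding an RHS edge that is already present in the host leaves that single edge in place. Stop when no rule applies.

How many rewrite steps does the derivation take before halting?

Answer: 2

Rewrite trace:
start.  V:6 E:4  edges: 0-q->2 1-p->3 4-p->3 5-p->3
1. fire R0 via {0↦3, 1↦4}  →  V:5 E:3  edges: 0-q->2 1-p->3 5-p->3
2. fire R0 via {0↦3, 1↦5}  →  V:4 E:2  edges: 0-q->2 1-p->3
normal form: no rule applies after step 2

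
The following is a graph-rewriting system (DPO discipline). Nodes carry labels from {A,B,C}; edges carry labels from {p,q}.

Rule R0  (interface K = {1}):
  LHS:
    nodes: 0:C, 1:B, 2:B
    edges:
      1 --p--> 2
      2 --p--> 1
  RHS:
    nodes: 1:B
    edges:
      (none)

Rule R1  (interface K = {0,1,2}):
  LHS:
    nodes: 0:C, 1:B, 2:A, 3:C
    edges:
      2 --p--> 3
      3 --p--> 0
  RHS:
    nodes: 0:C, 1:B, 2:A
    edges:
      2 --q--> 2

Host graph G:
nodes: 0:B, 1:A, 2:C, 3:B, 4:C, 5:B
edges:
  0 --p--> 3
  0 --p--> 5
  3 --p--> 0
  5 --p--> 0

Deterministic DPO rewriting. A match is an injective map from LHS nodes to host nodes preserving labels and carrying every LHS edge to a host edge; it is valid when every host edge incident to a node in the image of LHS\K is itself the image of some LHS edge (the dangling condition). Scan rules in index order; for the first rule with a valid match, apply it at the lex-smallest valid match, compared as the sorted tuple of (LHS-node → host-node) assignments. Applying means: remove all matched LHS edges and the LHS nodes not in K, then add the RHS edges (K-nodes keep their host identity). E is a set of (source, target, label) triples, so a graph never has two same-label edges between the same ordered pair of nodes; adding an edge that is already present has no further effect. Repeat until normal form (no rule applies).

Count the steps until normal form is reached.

[0] host  ⇒  6 nodes, 4 edges  {0-p->3 0-p->5 3-p->0 5-p->0}
[1] R0 @ {0↦2, 1↦0, 2↦3}  ⇒  4 nodes, 2 edges  {0-p->5 5-p->0}
[2] R0 @ {0↦4, 1↦0, 2↦5}  ⇒  2 nodes, 0 edges  {∅}
normal form: no rule applies after step 2

Answer: 2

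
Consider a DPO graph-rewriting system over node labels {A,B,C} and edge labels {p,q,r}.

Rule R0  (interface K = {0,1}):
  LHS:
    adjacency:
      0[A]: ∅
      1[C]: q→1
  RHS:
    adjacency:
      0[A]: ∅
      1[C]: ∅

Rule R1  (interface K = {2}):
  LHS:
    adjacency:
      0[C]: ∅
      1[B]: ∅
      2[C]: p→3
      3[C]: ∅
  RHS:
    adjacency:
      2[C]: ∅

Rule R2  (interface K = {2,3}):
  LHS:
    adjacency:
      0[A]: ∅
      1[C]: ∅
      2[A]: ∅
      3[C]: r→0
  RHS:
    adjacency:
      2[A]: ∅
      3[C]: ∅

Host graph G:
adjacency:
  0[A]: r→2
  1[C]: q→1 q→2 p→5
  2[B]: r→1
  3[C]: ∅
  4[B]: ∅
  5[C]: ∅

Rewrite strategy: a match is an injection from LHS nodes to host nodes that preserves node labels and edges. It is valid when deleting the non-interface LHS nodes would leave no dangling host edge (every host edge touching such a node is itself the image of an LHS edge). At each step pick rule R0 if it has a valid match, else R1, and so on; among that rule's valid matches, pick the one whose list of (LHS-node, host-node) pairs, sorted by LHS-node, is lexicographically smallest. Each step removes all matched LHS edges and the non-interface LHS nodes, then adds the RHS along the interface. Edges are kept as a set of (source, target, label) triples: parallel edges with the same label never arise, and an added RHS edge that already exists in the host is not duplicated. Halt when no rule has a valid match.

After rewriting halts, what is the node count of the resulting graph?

Answer: 3

Steps:
[0] host  ⇒  6 nodes, 5 edges  {0-r->2 1-q->1 1-q->2 1-p->5 2-r->1}
[1] R0 @ {0↦0, 1↦1}  ⇒  6 nodes, 4 edges  {0-r->2 1-q->2 1-p->5 2-r->1}
[2] R1 @ {0↦3, 1↦4, 2↦1, 3↦5}  ⇒  3 nodes, 3 edges  {0-r->2 1-q->2 2-r->1}
final graph: no rule applies after step 2
NF nodes: {0:A, 1:C, 2:B}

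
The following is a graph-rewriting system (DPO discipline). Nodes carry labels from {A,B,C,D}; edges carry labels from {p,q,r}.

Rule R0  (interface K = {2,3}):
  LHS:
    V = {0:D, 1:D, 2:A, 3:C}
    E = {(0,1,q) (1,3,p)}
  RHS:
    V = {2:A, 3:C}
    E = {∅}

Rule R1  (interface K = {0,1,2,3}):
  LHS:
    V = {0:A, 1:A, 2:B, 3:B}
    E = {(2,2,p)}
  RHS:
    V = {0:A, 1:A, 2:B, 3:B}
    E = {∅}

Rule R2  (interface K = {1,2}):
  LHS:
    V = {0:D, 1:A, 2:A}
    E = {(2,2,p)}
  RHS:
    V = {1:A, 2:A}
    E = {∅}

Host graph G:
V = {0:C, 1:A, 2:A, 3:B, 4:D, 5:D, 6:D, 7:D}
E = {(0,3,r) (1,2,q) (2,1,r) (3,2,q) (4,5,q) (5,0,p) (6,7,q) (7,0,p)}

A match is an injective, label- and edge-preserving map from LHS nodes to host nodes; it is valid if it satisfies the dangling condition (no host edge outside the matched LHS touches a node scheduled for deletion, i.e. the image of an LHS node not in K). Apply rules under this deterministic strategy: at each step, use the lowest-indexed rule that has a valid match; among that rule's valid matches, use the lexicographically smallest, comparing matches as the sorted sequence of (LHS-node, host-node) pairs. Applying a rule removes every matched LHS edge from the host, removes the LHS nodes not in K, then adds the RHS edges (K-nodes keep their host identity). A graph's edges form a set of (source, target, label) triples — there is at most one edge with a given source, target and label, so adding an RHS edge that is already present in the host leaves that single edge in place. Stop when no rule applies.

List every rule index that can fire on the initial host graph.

R0: 4 valid matches — {0↦4, 1↦5, 2↦1, 3↦0}, {0↦4, 1↦5, 2↦2, 3↦0}, {0↦6, 1↦7, 2↦1, 3↦0} (+1 more)
R1: no valid match — LHS pattern not found
R2: no valid match — LHS pattern not found

Answer: [R0]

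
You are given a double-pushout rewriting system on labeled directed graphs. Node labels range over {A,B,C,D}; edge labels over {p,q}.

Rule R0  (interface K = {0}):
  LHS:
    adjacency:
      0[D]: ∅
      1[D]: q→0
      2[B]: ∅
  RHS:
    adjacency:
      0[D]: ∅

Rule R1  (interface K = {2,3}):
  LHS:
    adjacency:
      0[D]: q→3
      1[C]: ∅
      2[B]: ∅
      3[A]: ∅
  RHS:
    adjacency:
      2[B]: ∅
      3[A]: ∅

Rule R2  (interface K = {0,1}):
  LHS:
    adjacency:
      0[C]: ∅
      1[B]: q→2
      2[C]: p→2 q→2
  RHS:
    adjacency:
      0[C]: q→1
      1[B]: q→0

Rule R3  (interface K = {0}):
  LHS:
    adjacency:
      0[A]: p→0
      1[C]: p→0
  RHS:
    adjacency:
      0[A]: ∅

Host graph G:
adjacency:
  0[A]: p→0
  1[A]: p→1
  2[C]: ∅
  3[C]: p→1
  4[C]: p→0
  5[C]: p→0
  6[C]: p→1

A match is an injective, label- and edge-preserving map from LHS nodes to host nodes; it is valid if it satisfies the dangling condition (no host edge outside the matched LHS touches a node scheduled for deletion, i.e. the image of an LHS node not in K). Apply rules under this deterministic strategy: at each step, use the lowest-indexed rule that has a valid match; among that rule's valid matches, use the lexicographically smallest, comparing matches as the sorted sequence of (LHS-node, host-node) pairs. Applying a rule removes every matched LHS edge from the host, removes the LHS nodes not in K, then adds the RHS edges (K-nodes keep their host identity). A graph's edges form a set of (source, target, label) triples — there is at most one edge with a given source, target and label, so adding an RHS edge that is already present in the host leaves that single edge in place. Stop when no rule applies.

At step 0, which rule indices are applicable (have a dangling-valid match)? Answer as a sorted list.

R0: no valid match — LHS pattern not found
R1: no valid match — LHS pattern not found
R2: no valid match — LHS pattern not found
R3: 4 valid matches — {0↦0, 1↦4}, {0↦0, 1↦5}, {0↦1, 1↦3} (+1 more)

Answer: [R3]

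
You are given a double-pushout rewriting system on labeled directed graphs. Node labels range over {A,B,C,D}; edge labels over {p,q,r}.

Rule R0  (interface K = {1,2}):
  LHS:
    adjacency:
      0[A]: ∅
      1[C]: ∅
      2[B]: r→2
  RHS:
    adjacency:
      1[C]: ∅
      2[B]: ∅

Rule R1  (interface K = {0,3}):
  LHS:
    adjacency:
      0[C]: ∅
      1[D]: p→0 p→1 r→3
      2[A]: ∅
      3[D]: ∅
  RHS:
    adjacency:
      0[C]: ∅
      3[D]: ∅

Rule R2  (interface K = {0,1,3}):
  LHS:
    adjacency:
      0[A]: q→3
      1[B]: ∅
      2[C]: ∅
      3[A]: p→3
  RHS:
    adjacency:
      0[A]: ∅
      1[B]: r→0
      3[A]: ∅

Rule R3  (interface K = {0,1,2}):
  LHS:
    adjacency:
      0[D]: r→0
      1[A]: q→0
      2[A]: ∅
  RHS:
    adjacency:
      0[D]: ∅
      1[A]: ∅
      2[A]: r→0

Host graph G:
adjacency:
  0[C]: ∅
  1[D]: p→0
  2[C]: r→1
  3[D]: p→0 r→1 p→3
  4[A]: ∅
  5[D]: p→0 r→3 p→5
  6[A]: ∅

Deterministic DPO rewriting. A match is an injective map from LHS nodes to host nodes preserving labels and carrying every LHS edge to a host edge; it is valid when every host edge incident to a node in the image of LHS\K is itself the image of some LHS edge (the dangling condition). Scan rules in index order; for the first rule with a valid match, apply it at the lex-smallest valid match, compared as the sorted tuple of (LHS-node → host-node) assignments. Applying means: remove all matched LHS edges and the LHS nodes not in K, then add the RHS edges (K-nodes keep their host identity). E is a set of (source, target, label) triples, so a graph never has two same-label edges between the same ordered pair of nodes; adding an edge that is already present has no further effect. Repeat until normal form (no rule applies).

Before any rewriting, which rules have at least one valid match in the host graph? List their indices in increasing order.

Answer: [R1]

Derivation:
R0: no valid match — LHS pattern not found
R1: 2 valid matches — {0↦0, 1↦5, 2↦4, 3↦3}, {0↦0, 1↦5, 2↦6, 3↦3}
R2: no valid match — LHS pattern not found
R3: no valid match — LHS pattern not found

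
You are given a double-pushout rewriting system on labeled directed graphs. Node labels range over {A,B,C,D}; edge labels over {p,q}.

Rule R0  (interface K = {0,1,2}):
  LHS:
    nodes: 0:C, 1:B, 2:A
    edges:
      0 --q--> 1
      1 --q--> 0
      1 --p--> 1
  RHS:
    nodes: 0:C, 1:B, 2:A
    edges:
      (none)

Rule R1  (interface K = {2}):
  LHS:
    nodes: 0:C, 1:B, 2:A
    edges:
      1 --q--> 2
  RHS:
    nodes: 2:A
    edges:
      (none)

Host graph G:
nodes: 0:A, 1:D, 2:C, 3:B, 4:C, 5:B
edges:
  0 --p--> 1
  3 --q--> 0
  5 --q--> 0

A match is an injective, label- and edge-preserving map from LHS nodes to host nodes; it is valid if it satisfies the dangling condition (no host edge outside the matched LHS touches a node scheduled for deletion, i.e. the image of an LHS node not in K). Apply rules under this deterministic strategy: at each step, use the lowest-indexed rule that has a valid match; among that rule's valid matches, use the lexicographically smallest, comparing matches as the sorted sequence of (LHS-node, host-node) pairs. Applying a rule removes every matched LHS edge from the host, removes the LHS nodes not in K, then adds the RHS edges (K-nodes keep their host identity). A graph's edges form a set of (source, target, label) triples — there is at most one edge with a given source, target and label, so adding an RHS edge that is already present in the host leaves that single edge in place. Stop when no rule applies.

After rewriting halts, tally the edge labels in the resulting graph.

Answer: p:1

Rewrite trace:
initial: |V|=6 |E|=3  E = 0-p->1 3-q->0 5-q->0
step 1: apply R1 at {0↦2, 1↦3, 2↦0}  → |V|=4 |E|=2  E = 0-p->1 5-q->0
step 2: apply R1 at {0↦4, 1↦5, 2↦0}  → |V|=2 |E|=1  E = 0-p->1
halt: no rule applies after step 2
NF edges: [(0, 1, 'p')]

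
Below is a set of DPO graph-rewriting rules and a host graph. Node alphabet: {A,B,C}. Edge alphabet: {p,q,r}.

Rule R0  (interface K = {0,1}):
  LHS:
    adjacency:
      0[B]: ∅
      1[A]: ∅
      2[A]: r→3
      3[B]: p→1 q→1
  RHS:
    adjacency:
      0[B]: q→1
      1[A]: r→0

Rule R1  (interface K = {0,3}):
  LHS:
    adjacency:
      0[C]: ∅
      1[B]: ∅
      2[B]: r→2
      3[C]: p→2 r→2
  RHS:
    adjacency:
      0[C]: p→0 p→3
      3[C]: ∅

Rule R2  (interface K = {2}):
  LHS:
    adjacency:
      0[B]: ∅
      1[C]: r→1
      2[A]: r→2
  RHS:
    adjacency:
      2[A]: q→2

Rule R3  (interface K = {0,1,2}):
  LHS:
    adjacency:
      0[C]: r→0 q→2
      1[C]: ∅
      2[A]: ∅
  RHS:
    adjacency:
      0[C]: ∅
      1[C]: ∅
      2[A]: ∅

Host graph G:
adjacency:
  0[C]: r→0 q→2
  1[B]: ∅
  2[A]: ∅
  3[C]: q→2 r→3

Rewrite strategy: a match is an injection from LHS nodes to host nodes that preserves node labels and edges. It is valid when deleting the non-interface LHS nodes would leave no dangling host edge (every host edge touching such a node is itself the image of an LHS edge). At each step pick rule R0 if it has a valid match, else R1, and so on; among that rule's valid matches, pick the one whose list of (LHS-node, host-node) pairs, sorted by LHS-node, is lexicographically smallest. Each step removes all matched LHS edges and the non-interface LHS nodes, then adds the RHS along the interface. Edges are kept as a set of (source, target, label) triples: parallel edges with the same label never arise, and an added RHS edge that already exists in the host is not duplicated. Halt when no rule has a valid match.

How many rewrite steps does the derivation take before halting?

initial: |V|=4 |E|=4  E = 0-r->0 0-q->2 3-q->2 3-r->3
step 1: apply R3 at {0↦0, 1↦3, 2↦2}  → |V|=4 |E|=2  E = 3-q->2 3-r->3
step 2: apply R3 at {0↦3, 1↦0, 2↦2}  → |V|=4 |E|=0  E = ∅
normal form: no rule applies after step 2

Answer: 2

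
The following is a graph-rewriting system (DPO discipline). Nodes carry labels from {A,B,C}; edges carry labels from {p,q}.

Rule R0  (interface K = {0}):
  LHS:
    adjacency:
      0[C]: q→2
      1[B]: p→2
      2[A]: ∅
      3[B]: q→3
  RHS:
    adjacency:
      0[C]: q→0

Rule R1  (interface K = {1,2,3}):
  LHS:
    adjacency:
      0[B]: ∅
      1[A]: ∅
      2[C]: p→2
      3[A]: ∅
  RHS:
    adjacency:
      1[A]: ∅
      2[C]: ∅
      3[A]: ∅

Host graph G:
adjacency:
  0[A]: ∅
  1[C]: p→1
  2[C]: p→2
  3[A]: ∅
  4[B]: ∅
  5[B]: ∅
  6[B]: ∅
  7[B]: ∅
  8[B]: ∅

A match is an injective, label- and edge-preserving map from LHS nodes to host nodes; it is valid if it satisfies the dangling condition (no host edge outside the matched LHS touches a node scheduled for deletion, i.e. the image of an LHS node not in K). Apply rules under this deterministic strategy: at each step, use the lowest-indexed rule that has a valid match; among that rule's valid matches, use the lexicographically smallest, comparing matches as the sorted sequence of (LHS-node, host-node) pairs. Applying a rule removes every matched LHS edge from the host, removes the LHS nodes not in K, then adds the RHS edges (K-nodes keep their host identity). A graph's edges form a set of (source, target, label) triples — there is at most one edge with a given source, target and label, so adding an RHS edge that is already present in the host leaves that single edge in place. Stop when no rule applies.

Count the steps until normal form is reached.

Answer: 2

Rewrite trace:
initial: |V|=9 |E|=2  E = 1-p->1 2-p->2
step 1: apply R1 at {0↦4, 1↦0, 2↦1, 3↦3}  → |V|=8 |E|=1  E = 2-p->2
step 2: apply R1 at {0↦5, 1↦0, 2↦2, 3↦3}  → |V|=7 |E|=0  E = ∅
normal form: no rule applies after step 2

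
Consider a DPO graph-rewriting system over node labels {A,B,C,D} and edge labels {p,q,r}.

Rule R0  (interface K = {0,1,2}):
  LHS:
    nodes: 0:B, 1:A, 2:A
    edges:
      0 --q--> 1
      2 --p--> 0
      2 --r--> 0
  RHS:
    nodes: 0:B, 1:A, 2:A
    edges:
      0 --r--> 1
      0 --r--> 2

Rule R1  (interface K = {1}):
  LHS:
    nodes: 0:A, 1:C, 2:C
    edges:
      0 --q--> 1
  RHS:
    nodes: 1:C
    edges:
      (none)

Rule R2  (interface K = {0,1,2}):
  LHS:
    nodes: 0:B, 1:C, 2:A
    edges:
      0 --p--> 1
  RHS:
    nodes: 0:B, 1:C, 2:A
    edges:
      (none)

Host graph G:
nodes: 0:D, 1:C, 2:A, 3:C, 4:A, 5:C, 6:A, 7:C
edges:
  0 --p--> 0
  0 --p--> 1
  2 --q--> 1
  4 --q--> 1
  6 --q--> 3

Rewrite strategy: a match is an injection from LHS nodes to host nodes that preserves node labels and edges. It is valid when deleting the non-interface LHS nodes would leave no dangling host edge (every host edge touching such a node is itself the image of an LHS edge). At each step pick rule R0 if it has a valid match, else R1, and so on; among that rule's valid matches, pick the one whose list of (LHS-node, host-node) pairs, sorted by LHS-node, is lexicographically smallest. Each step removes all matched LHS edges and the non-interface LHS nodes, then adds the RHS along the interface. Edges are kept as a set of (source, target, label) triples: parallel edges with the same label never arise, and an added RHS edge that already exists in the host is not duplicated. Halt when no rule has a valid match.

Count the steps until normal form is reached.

Answer: 2

Derivation:
initial: |V|=8 |E|=5  E = 0-p->0 0-p->1 2-q->1 4-q->1 6-q->3
step 1: apply R1 at {0↦2, 1↦1, 2↦5}  → |V|=6 |E|=4  E = 0-p->0 0-p->1 4-q->1 6-q->3
step 2: apply R1 at {0↦4, 1↦1, 2↦7}  → |V|=4 |E|=3  E = 0-p->0 0-p->1 6-q->3
halt: no rule applies after step 2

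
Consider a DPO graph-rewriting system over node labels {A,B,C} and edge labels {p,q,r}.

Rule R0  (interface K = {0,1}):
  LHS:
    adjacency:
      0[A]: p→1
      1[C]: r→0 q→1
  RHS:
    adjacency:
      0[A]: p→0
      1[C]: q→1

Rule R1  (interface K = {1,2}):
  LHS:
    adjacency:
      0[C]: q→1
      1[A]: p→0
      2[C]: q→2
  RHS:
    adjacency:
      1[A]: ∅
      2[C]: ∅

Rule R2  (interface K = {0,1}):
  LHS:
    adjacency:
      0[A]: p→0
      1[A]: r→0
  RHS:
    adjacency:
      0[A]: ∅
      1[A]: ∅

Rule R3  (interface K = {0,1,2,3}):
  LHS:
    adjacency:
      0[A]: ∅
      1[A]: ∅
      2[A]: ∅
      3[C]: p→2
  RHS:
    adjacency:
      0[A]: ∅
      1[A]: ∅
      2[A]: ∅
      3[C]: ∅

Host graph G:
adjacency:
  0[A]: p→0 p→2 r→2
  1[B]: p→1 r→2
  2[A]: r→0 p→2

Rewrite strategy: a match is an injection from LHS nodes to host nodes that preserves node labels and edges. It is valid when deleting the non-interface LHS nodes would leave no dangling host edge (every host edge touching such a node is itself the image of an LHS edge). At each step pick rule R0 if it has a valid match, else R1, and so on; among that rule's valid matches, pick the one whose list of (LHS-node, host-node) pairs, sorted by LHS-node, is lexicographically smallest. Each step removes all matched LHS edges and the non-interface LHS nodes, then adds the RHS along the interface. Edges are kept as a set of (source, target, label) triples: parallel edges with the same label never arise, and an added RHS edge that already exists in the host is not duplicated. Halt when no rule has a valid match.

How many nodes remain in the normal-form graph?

[0] host  ⇒  3 nodes, 7 edges  {0-p->0 0-p->2 0-r->2 1-p->1 1-r->2 2-r->0 2-p->2}
[1] R2 @ {0↦0, 1↦2}  ⇒  3 nodes, 5 edges  {0-p->2 0-r->2 1-p->1 1-r->2 2-p->2}
[2] R2 @ {0↦2, 1↦0}  ⇒  3 nodes, 3 edges  {0-p->2 1-p->1 1-r->2}
final graph: no rule applies after step 2
NF nodes: {0:A, 1:B, 2:A}

Answer: 3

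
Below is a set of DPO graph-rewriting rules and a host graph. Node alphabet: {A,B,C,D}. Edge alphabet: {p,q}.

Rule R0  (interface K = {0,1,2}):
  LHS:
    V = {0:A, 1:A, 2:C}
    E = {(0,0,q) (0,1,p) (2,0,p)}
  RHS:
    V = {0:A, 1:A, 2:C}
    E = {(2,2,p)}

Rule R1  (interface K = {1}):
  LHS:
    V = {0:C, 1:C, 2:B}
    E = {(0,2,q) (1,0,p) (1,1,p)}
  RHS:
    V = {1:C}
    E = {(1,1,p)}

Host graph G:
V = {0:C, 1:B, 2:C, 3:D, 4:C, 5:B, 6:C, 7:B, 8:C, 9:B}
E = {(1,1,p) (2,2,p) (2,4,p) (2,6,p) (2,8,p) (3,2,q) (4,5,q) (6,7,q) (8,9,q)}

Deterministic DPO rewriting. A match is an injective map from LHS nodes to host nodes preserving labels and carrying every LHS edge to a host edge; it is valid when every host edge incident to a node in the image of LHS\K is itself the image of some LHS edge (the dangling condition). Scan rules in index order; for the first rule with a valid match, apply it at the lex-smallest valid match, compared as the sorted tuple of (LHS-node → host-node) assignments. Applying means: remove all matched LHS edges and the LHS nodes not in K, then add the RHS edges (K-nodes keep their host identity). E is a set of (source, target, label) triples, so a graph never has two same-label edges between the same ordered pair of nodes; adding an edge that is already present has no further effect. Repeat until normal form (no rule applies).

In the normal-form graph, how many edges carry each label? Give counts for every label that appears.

Answer: p:2 q:1

Derivation:
[0] host  ⇒  10 nodes, 9 edges  {1-p->1 2-p->2 2-p->4 2-p->6 2-p->8 3-q->2 4-q->5 6-q->7 8-q->9}
[1] R1 @ {0↦4, 1↦2, 2↦5}  ⇒  8 nodes, 7 edges  {1-p->1 2-p->2 2-p->6 2-p->8 3-q->2 6-q->7 8-q->9}
[2] R1 @ {0↦6, 1↦2, 2↦7}  ⇒  6 nodes, 5 edges  {1-p->1 2-p->2 2-p->8 3-q->2 8-q->9}
[3] R1 @ {0↦8, 1↦2, 2↦9}  ⇒  4 nodes, 3 edges  {1-p->1 2-p->2 3-q->2}
final graph: no rule applies after step 3
NF edges: [(1, 1, 'p'), (2, 2, 'p'), (3, 2, 'q')]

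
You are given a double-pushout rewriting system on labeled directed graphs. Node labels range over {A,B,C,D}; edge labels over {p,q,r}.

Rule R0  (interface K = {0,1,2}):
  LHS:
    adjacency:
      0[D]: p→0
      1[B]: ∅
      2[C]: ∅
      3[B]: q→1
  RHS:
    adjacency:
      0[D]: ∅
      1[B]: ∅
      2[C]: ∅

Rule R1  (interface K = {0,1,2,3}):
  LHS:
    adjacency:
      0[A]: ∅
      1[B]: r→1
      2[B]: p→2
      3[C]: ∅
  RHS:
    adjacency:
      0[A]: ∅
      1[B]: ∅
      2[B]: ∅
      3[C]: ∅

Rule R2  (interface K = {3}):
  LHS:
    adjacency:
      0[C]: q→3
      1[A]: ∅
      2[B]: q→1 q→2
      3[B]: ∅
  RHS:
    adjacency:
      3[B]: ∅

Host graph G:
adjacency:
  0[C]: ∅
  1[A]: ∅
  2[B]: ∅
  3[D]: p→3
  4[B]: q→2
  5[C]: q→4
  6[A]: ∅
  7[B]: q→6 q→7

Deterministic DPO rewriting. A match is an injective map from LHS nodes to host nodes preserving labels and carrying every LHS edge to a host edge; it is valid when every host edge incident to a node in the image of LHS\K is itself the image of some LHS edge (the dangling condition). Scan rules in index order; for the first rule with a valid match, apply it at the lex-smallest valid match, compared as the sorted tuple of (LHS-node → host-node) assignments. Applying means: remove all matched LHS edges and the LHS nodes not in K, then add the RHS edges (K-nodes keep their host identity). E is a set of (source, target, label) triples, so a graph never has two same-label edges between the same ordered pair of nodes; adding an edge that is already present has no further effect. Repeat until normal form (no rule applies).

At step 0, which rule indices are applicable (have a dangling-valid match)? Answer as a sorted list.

Answer: [R2]

Steps:
R0: no valid match — 2 raw matches, all fail dangling condition
R1: no valid match — LHS pattern not found
R2: 1 valid match — {0↦5, 1↦6, 2↦7, 3↦4}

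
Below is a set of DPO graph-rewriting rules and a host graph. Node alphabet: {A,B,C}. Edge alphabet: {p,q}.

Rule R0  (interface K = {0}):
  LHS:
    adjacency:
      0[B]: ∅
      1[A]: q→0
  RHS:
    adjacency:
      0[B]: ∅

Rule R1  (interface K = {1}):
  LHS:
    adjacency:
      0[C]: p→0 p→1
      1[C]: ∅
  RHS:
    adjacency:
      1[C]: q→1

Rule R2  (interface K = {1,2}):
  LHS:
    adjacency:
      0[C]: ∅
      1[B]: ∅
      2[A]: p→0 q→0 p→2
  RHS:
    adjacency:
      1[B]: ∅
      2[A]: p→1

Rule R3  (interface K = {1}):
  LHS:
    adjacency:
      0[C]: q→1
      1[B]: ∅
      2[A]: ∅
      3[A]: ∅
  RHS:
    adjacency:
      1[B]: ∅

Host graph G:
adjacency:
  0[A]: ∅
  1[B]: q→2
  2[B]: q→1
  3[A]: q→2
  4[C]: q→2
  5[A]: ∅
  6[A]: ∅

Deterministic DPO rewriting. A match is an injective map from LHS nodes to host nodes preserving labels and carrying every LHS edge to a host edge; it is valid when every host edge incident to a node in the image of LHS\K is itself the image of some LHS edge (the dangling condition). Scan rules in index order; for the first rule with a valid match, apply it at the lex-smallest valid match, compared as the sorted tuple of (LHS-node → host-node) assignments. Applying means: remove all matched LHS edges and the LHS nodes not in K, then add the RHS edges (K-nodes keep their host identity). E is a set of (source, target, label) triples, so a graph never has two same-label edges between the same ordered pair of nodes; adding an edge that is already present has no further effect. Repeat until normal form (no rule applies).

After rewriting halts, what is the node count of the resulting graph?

Answer: 3

Derivation:
start.  V:7 E:4  edges: 1-q->2 2-q->1 3-q->2 4-q->2
1. fire R0 via {0↦2, 1↦3}  →  V:6 E:3  edges: 1-q->2 2-q->1 4-q->2
2. fire R3 via {0↦4, 1↦2, 2↦0, 3↦5}  →  V:3 E:2  edges: 1-q->2 2-q->1
final graph: no rule applies after step 2
NF nodes: {1:B, 2:B, 6:A}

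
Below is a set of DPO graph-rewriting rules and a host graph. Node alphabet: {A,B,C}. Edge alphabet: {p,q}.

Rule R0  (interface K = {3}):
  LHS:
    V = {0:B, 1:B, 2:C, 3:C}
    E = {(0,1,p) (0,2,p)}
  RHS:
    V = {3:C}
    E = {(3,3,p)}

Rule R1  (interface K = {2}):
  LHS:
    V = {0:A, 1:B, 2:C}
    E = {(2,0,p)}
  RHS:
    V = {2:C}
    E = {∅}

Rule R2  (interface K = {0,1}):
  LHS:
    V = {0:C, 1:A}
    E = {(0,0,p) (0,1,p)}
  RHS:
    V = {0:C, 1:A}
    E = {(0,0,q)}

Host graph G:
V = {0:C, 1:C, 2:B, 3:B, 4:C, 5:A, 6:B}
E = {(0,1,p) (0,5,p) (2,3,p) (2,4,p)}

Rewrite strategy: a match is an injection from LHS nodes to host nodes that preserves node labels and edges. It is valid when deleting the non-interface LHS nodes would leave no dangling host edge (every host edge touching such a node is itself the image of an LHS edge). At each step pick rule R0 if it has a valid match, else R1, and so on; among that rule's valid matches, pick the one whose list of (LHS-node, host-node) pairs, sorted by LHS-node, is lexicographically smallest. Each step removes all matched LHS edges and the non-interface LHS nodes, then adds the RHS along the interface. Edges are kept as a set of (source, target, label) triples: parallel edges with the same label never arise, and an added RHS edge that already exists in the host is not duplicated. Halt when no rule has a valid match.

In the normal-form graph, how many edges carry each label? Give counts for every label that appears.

Answer: p:2

Derivation:
start.  V:7 E:4  edges: 0-p->1 0-p->5 2-p->3 2-p->4
1. fire R0 via {0↦2, 1↦3, 2↦4, 3↦0}  →  V:4 E:3  edges: 0-p->0 0-p->1 0-p->5
2. fire R1 via {0↦5, 1↦6, 2↦0}  →  V:2 E:2  edges: 0-p->0 0-p->1
halt: no rule applies after step 2
NF edges: [(0, 0, 'p'), (0, 1, 'p')]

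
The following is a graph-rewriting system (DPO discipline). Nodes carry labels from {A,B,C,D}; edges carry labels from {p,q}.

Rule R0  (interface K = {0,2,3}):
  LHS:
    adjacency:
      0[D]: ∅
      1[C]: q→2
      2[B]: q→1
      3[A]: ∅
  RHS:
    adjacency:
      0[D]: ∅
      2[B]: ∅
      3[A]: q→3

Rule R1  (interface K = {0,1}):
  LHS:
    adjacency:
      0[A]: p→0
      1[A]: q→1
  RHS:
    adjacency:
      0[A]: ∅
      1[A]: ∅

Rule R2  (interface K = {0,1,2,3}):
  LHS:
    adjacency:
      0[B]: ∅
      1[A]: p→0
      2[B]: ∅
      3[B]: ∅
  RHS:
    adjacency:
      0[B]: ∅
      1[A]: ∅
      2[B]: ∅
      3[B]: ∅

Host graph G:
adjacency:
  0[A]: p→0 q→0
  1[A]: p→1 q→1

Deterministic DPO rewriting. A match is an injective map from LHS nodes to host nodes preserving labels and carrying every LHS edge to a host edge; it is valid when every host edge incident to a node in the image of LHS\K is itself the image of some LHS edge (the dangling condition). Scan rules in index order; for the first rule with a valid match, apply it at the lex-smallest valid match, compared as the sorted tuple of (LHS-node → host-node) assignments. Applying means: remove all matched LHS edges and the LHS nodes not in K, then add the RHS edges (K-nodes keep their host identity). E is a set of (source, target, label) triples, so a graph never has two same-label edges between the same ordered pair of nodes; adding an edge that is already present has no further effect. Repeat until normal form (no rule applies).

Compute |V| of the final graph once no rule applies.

Answer: 2

Rewrite trace:
start.  V:2 E:4  edges: 0-p->0 0-q->0 1-p->1 1-q->1
1. fire R1 via {0↦0, 1↦1}  →  V:2 E:2  edges: 0-q->0 1-p->1
2. fire R1 via {0↦1, 1↦0}  →  V:2 E:0  edges: ∅
normal form: no rule applies after step 2
NF nodes: {0:A, 1:A}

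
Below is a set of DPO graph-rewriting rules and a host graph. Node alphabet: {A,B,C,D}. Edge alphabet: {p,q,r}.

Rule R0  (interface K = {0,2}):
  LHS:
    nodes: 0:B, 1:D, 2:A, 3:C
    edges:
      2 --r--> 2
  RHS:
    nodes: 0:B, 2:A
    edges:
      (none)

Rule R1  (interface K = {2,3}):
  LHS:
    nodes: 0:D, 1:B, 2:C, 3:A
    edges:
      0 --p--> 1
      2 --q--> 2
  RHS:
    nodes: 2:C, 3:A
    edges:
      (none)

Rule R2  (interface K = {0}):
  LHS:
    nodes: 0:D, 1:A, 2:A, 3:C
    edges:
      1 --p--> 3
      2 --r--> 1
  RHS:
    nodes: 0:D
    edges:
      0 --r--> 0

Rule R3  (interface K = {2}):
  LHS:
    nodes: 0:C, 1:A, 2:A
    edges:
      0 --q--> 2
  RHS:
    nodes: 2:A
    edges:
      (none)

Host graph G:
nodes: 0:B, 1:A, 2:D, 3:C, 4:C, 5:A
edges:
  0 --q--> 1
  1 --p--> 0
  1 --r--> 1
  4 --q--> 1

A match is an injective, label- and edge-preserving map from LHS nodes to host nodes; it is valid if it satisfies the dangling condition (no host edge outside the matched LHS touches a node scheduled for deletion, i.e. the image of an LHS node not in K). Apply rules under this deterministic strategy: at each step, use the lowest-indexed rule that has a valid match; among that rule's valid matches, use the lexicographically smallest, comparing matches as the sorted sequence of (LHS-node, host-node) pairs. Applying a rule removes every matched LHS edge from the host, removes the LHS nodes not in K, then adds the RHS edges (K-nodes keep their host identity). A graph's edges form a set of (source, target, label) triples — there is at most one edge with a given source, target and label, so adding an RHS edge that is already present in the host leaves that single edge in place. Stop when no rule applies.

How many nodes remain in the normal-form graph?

Answer: 2

Rewrite trace:
[0] host  ⇒  6 nodes, 4 edges  {0-q->1 1-p->0 1-r->1 4-q->1}
[1] R0 @ {0↦0, 1↦2, 2↦1, 3↦3}  ⇒  4 nodes, 3 edges  {0-q->1 1-p->0 4-q->1}
[2] R3 @ {0↦4, 1↦5, 2↦1}  ⇒  2 nodes, 2 edges  {0-q->1 1-p->0}
final graph: no rule applies after step 2
NF nodes: {0:B, 1:A}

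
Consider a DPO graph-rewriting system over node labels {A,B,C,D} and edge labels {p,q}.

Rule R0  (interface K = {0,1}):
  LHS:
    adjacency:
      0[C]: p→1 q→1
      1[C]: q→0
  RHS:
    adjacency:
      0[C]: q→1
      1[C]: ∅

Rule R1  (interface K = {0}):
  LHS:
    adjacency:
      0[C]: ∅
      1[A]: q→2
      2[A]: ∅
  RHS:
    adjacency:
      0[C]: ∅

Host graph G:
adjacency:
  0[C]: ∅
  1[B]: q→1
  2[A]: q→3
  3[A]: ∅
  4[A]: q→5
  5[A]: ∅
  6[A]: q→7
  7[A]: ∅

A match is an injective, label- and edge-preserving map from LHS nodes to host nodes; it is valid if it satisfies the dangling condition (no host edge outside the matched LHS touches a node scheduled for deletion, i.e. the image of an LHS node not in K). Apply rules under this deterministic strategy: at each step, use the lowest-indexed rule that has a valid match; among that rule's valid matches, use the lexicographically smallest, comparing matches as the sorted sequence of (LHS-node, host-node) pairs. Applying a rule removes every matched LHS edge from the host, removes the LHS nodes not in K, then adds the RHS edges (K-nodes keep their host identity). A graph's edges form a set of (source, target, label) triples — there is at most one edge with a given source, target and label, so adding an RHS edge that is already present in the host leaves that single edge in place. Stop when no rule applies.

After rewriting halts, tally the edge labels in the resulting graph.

[0] host  ⇒  8 nodes, 4 edges  {1-q->1 2-q->3 4-q->5 6-q->7}
[1] R1 @ {0↦0, 1↦2, 2↦3}  ⇒  6 nodes, 3 edges  {1-q->1 4-q->5 6-q->7}
[2] R1 @ {0↦0, 1↦4, 2↦5}  ⇒  4 nodes, 2 edges  {1-q->1 6-q->7}
[3] R1 @ {0↦0, 1↦6, 2↦7}  ⇒  2 nodes, 1 edges  {1-q->1}
halt: no rule applies after step 3
NF edges: [(1, 1, 'q')]

Answer: q:1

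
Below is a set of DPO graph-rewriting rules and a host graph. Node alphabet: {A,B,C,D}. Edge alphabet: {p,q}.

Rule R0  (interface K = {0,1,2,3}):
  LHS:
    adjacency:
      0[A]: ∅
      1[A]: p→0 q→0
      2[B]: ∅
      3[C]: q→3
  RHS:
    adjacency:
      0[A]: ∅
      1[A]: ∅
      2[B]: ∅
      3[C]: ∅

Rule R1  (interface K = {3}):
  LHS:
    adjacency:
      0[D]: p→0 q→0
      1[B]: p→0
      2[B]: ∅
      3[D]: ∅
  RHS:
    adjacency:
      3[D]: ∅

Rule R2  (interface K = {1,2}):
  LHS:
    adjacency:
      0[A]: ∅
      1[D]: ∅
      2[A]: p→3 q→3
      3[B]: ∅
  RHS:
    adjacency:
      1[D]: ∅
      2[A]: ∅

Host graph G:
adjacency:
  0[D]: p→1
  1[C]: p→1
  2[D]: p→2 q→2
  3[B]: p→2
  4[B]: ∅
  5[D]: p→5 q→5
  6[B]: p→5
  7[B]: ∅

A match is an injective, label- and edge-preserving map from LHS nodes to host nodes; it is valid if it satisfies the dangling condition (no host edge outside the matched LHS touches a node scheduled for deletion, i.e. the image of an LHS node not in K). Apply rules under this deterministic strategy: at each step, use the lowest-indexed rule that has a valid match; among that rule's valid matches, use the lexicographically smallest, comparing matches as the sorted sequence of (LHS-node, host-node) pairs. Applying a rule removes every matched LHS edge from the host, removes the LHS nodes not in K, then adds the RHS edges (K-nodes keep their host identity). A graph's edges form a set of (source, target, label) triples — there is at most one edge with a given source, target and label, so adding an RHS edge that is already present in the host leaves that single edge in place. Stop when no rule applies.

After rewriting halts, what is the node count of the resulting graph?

Answer: 2

Derivation:
[0] host  ⇒  8 nodes, 8 edges  {0-p->1 1-p->1 2-p->2 2-q->2 3-p->2 5-p->5 5-q->5 6-p->5}
[1] R1 @ {0↦2, 1↦3, 2↦4, 3↦0}  ⇒  5 nodes, 5 edges  {0-p->1 1-p->1 5-p->5 5-q->5 6-p->5}
[2] R1 @ {0↦5, 1↦6, 2↦7, 3↦0}  ⇒  2 nodes, 2 edges  {0-p->1 1-p->1}
final graph: no rule applies after step 2
NF nodes: {0:D, 1:C}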